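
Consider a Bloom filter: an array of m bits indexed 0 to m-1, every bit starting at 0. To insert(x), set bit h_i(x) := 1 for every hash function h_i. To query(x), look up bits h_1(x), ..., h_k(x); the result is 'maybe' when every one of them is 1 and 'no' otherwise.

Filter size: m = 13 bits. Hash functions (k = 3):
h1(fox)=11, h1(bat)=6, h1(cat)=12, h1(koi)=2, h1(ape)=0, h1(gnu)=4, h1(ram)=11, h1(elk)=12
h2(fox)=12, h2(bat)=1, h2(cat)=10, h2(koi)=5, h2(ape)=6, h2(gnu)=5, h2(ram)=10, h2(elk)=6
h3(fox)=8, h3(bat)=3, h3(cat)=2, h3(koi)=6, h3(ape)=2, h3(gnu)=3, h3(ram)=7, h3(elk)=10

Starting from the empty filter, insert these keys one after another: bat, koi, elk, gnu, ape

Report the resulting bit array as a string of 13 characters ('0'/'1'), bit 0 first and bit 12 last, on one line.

Start: bits=0000000000000
After insert 'bat': sets bits 1 3 6 -> bits=0101001000000
After insert 'koi': sets bits 2 5 6 -> bits=0111011000000
After insert 'elk': sets bits 6 10 12 -> bits=0111011000101
After insert 'gnu': sets bits 3 4 5 -> bits=0111111000101
After insert 'ape': sets bits 0 2 6 -> bits=1111111000101

Answer: 1111111000101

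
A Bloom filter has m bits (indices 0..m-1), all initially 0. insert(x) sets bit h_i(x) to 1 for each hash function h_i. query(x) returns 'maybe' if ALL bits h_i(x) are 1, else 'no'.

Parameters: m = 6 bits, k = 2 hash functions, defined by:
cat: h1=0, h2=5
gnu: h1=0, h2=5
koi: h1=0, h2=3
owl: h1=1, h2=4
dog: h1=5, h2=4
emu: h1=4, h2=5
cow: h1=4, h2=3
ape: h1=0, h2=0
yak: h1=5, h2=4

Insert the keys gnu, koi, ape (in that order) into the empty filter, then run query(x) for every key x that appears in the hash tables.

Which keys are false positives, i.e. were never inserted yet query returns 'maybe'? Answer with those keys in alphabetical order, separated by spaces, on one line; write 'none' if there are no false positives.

Answer: cat

Derivation:
Start: bits=000000
After insert 'gnu': sets bits 0 5 -> bits=100001
After insert 'koi': sets bits 0 3 -> bits=100101
After insert 'ape': sets bits 0 -> bits=100101
Not inserted: cat cow dog emu owl yak — query each against bits=100101:
query cat: checks bit0=1, bit5=1 (all 1) -> maybe => FALSE POSITIVE
query cow: checks bit3=1, bit4=0 (has a 0) -> no => not a false positive
query dog: checks bit4=0, bit5=1 (has a 0) -> no => not a false positive
query emu: checks bit4=0, bit5=1 (has a 0) -> no => not a false positive
query owl: checks bit1=0, bit4=0 (has a 0) -> no => not a false positive
query yak: checks bit4=0, bit5=1 (has a 0) -> no => not a false positive
False positives (alphabetical): cat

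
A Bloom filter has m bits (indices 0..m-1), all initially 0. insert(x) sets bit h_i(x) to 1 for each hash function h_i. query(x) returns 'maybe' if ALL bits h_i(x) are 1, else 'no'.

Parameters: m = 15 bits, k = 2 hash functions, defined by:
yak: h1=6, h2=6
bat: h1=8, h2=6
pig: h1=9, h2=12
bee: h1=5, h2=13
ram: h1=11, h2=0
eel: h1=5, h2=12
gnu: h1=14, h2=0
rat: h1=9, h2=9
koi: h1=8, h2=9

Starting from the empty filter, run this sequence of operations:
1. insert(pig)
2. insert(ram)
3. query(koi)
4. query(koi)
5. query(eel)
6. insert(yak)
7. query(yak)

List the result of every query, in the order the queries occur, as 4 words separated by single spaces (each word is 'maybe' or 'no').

Answer: no no no maybe

Derivation:
Start: bits=000000000000000
Op 1: insert pig -> sets bits 9 12 -> bits=000000000100100
Op 2: insert ram -> sets bits 0 11 -> bits=100000000101100
Op 3: query koi -> checks bit8=0, bit9=1 (has a 0) -> no
Op 4: query koi -> checks bit8=0, bit9=1 (has a 0) -> no
Op 5: query eel -> checks bit5=0, bit12=1 (has a 0) -> no
Op 6: insert yak -> sets bits 6 -> bits=100000100101100
Op 7: query yak -> checks bit6=1 (all 1) -> maybe
Query results in order: no no no maybe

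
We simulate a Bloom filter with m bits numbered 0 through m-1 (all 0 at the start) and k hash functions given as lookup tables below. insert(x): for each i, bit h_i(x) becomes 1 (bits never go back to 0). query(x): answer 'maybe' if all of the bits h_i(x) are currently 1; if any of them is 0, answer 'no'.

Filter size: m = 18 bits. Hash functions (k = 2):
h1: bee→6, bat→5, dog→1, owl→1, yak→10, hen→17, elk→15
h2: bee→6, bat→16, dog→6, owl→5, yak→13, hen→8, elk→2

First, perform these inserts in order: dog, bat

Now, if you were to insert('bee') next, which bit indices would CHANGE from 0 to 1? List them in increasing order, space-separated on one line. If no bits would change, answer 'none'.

Start: bits=000000000000000000
After insert 'dog': sets bits 1 6 -> bits=010000100000000000
After insert 'bat': sets bits 5 16 -> bits=010001100000000010
insert 'bee' would touch bits 6; currently bit6=1
Bits that are 0 among those (would change 0->1): none

Answer: none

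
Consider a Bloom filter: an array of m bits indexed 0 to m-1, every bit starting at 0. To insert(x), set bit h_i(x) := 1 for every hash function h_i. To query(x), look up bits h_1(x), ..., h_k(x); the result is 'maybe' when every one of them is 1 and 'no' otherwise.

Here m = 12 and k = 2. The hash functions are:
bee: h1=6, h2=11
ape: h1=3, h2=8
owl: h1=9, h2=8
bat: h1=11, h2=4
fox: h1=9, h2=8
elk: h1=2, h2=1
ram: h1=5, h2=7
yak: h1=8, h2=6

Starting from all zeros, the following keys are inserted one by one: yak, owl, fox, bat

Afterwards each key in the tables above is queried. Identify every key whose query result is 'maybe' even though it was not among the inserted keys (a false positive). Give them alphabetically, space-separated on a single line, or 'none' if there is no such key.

Start: bits=000000000000
After insert 'yak': sets bits 6 8 -> bits=000000101000
After insert 'owl': sets bits 8 9 -> bits=000000101100
After insert 'fox': sets bits 8 9 -> bits=000000101100
After insert 'bat': sets bits 4 11 -> bits=000010101101
Not inserted: ape bee elk ram — query each against bits=000010101101:
query ape: checks bit3=0, bit8=1 (has a 0) -> no => not a false positive
query bee: checks bit6=1, bit11=1 (all 1) -> maybe => FALSE POSITIVE
query elk: checks bit1=0, bit2=0 (has a 0) -> no => not a false positive
query ram: checks bit5=0, bit7=0 (has a 0) -> no => not a false positive
False positives (alphabetical): bee

Answer: bee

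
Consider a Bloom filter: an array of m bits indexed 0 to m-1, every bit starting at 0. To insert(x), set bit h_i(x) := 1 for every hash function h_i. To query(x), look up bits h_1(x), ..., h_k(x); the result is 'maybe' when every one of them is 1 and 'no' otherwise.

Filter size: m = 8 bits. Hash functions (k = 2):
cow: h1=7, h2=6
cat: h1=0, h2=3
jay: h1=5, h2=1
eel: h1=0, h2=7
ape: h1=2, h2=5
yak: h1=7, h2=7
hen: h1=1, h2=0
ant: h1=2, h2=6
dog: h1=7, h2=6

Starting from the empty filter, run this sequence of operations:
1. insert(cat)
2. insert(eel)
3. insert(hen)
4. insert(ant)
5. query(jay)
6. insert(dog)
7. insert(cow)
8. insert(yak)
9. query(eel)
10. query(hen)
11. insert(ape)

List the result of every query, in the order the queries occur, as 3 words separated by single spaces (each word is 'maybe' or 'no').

Answer: no maybe maybe

Derivation:
Start: bits=00000000
Op 1: insert cat -> sets bits 0 3 -> bits=10010000
Op 2: insert eel -> sets bits 0 7 -> bits=10010001
Op 3: insert hen -> sets bits 0 1 -> bits=11010001
Op 4: insert ant -> sets bits 2 6 -> bits=11110011
Op 5: query jay -> checks bit1=1, bit5=0 (has a 0) -> no
Op 6: insert dog -> sets bits 6 7 -> bits=11110011
Op 7: insert cow -> sets bits 6 7 -> bits=11110011
Op 8: insert yak -> sets bits 7 -> bits=11110011
Op 9: query eel -> checks bit0=1, bit7=1 (all 1) -> maybe
Op 10: query hen -> checks bit0=1, bit1=1 (all 1) -> maybe
Op 11: insert ape -> sets bits 2 5 -> bits=11110111
Query results in order: no maybe maybe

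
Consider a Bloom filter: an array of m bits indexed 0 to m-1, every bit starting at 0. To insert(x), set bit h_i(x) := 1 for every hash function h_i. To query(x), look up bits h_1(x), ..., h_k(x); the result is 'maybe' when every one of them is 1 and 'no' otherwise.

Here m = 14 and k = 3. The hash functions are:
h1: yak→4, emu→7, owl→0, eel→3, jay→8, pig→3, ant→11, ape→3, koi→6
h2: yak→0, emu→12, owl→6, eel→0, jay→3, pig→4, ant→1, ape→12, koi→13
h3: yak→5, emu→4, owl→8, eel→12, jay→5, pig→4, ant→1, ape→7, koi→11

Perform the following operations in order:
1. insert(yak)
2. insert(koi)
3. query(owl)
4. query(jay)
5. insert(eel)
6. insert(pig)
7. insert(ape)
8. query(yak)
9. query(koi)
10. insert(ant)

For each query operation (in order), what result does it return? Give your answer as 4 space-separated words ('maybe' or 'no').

Start: bits=00000000000000
Op 1: insert yak -> sets bits 0 4 5 -> bits=10001100000000
Op 2: insert koi -> sets bits 6 11 13 -> bits=10001110000101
Op 3: query owl -> checks bit0=1, bit6=1, bit8=0 (has a 0) -> no
Op 4: query jay -> checks bit3=0, bit5=1, bit8=0 (has a 0) -> no
Op 5: insert eel -> sets bits 0 3 12 -> bits=10011110000111
Op 6: insert pig -> sets bits 3 4 -> bits=10011110000111
Op 7: insert ape -> sets bits 3 7 12 -> bits=10011111000111
Op 8: query yak -> checks bit0=1, bit4=1, bit5=1 (all 1) -> maybe
Op 9: query koi -> checks bit6=1, bit11=1, bit13=1 (all 1) -> maybe
Op 10: insert ant -> sets bits 1 11 -> bits=11011111000111
Query results in order: no no maybe maybe

Answer: no no maybe maybe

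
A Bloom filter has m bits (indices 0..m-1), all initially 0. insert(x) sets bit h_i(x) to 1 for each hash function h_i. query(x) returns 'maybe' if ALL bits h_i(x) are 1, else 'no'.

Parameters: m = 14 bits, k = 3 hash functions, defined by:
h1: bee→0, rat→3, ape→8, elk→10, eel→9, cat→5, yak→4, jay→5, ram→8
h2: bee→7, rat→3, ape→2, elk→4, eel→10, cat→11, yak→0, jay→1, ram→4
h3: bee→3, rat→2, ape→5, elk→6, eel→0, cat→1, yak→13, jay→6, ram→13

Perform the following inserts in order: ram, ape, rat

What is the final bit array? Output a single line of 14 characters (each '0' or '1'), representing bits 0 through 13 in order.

Start: bits=00000000000000
After insert 'ram': sets bits 4 8 13 -> bits=00001000100001
After insert 'ape': sets bits 2 5 8 -> bits=00101100100001
After insert 'rat': sets bits 2 3 -> bits=00111100100001

Answer: 00111100100001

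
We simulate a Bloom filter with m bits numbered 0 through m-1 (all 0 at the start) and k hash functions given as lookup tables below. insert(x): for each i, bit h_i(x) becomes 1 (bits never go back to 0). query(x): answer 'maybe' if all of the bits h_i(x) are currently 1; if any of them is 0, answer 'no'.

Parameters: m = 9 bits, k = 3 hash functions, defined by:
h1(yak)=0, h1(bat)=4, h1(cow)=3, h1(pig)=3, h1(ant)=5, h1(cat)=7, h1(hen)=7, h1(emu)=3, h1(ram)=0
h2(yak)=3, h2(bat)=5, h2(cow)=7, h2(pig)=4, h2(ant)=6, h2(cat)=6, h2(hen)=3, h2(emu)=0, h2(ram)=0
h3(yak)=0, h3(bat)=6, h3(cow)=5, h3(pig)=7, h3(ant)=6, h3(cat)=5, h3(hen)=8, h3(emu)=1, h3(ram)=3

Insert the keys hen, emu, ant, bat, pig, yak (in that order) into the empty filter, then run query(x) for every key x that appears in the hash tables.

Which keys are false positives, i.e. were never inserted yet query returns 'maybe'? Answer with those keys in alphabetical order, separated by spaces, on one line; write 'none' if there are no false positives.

Start: bits=000000000
After insert 'hen': sets bits 3 7 8 -> bits=000100011
After insert 'emu': sets bits 0 1 3 -> bits=110100011
After insert 'ant': sets bits 5 6 -> bits=110101111
After insert 'bat': sets bits 4 5 6 -> bits=110111111
After insert 'pig': sets bits 3 4 7 -> bits=110111111
After insert 'yak': sets bits 0 3 -> bits=110111111
Not inserted: cat cow ram — query each against bits=110111111:
query cat: checks bit5=1, bit6=1, bit7=1 (all 1) -> maybe => FALSE POSITIVE
query cow: checks bit3=1, bit5=1, bit7=1 (all 1) -> maybe => FALSE POSITIVE
query ram: checks bit0=1, bit3=1 (all 1) -> maybe => FALSE POSITIVE
False positives (alphabetical): cat cow ram

Answer: cat cow ram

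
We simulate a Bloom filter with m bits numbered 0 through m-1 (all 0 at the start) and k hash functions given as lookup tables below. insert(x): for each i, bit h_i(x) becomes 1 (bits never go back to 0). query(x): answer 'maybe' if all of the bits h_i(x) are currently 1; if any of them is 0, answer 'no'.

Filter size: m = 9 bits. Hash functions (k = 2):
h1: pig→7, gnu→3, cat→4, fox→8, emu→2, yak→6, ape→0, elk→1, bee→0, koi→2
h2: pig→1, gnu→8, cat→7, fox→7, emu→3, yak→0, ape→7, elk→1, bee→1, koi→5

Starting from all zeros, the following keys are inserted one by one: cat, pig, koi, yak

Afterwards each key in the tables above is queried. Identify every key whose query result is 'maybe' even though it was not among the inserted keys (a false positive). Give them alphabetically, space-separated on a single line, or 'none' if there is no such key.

Start: bits=000000000
After insert 'cat': sets bits 4 7 -> bits=000010010
After insert 'pig': sets bits 1 7 -> bits=010010010
After insert 'koi': sets bits 2 5 -> bits=011011010
After insert 'yak': sets bits 0 6 -> bits=111011110
Not inserted: ape bee elk emu fox gnu — query each against bits=111011110:
query ape: checks bit0=1, bit7=1 (all 1) -> maybe => FALSE POSITIVE
query bee: checks bit0=1, bit1=1 (all 1) -> maybe => FALSE POSITIVE
query elk: checks bit1=1 (all 1) -> maybe => FALSE POSITIVE
query emu: checks bit2=1, bit3=0 (has a 0) -> no => not a false positive
query fox: checks bit7=1, bit8=0 (has a 0) -> no => not a false positive
query gnu: checks bit3=0, bit8=0 (has a 0) -> no => not a false positive
False positives (alphabetical): ape bee elk

Answer: ape bee elk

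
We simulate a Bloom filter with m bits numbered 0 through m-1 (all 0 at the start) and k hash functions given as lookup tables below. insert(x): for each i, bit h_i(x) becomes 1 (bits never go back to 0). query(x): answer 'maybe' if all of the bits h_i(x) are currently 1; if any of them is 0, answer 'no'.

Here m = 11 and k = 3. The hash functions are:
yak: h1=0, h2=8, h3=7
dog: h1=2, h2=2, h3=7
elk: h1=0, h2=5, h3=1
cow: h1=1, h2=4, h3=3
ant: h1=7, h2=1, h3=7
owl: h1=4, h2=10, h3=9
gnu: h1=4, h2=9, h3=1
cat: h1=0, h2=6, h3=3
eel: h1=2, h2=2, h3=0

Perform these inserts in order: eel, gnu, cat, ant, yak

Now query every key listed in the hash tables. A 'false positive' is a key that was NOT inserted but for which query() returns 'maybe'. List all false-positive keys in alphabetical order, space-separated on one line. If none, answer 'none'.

Answer: cow dog

Derivation:
Start: bits=00000000000
After insert 'eel': sets bits 0 2 -> bits=10100000000
After insert 'gnu': sets bits 1 4 9 -> bits=11101000010
After insert 'cat': sets bits 0 3 6 -> bits=11111010010
After insert 'ant': sets bits 1 7 -> bits=11111011010
After insert 'yak': sets bits 0 7 8 -> bits=11111011110
Not inserted: cow dog elk owl — query each against bits=11111011110:
query cow: checks bit1=1, bit3=1, bit4=1 (all 1) -> maybe => FALSE POSITIVE
query dog: checks bit2=1, bit7=1 (all 1) -> maybe => FALSE POSITIVE
query elk: checks bit0=1, bit1=1, bit5=0 (has a 0) -> no => not a false positive
query owl: checks bit4=1, bit9=1, bit10=0 (has a 0) -> no => not a false positive
False positives (alphabetical): cow dog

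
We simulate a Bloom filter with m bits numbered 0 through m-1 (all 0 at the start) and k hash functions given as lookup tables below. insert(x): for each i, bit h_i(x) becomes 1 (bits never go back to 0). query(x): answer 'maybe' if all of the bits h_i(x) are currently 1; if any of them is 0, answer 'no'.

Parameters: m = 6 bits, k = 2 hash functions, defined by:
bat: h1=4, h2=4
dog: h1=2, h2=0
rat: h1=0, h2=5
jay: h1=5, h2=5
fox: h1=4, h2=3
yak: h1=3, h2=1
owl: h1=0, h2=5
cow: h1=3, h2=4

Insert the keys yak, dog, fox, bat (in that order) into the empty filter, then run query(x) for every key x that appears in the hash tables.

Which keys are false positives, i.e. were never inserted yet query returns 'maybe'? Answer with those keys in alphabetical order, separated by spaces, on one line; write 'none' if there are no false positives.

Answer: cow

Derivation:
Start: bits=000000
After insert 'yak': sets bits 1 3 -> bits=010100
After insert 'dog': sets bits 0 2 -> bits=111100
After insert 'fox': sets bits 3 4 -> bits=111110
After insert 'bat': sets bits 4 -> bits=111110
Not inserted: cow jay owl rat — query each against bits=111110:
query cow: checks bit3=1, bit4=1 (all 1) -> maybe => FALSE POSITIVE
query jay: checks bit5=0 (has a 0) -> no => not a false positive
query owl: checks bit0=1, bit5=0 (has a 0) -> no => not a false positive
query rat: checks bit0=1, bit5=0 (has a 0) -> no => not a false positive
False positives (alphabetical): cow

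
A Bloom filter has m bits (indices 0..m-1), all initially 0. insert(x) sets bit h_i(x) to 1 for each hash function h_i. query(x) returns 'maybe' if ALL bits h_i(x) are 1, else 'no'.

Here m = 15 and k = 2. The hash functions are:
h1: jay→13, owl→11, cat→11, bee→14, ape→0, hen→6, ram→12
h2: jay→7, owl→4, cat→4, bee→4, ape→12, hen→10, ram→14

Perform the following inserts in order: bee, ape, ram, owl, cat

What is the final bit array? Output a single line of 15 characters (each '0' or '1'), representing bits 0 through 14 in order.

Start: bits=000000000000000
After insert 'bee': sets bits 4 14 -> bits=000010000000001
After insert 'ape': sets bits 0 12 -> bits=100010000000101
After insert 'ram': sets bits 12 14 -> bits=100010000000101
After insert 'owl': sets bits 4 11 -> bits=100010000001101
After insert 'cat': sets bits 4 11 -> bits=100010000001101

Answer: 100010000001101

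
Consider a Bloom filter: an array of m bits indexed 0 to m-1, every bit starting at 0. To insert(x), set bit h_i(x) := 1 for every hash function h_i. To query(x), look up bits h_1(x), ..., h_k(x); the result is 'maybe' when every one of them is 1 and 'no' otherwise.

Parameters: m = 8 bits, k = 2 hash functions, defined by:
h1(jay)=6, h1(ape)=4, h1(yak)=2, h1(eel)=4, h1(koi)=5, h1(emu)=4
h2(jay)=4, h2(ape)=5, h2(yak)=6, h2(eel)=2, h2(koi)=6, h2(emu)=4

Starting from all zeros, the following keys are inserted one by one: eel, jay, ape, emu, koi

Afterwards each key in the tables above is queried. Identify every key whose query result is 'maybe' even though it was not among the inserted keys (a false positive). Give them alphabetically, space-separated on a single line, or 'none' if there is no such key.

Start: bits=00000000
After insert 'eel': sets bits 2 4 -> bits=00101000
After insert 'jay': sets bits 4 6 -> bits=00101010
After insert 'ape': sets bits 4 5 -> bits=00101110
After insert 'emu': sets bits 4 -> bits=00101110
After insert 'koi': sets bits 5 6 -> bits=00101110
Not inserted: yak — query each against bits=00101110:
query yak: checks bit2=1, bit6=1 (all 1) -> maybe => FALSE POSITIVE
False positives (alphabetical): yak

Answer: yak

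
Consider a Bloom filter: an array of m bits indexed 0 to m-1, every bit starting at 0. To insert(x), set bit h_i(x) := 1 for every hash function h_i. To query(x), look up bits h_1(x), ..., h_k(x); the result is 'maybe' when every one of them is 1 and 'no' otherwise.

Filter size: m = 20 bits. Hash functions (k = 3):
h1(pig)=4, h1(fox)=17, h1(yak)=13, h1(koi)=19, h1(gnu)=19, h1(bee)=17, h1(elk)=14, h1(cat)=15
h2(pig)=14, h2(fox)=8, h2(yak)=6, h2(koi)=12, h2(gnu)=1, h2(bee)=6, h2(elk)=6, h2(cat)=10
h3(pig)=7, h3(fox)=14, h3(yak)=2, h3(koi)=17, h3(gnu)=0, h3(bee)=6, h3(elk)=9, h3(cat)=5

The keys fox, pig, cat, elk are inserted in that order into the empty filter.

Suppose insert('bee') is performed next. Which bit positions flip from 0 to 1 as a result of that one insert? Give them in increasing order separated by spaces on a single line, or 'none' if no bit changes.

Start: bits=00000000000000000000
After insert 'fox': sets bits 8 14 17 -> bits=00000000100000100100
After insert 'pig': sets bits 4 7 14 -> bits=00001001100000100100
After insert 'cat': sets bits 5 10 15 -> bits=00001101101000110100
After insert 'elk': sets bits 6 9 14 -> bits=00001111111000110100
insert 'bee' would touch bits 6 17; currently bit6=1, bit17=1
Bits that are 0 among those (would change 0->1): none

Answer: none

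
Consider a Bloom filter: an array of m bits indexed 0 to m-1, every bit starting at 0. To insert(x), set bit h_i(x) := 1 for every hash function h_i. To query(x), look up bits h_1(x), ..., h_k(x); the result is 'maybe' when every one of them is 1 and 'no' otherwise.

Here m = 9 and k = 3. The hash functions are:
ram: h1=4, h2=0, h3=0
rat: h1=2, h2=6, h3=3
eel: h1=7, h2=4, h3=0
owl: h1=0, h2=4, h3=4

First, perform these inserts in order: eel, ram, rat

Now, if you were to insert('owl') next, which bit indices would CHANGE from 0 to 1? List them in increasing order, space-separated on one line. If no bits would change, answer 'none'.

Start: bits=000000000
After insert 'eel': sets bits 0 4 7 -> bits=100010010
After insert 'ram': sets bits 0 4 -> bits=100010010
After insert 'rat': sets bits 2 3 6 -> bits=101110110
insert 'owl' would touch bits 0 4; currently bit0=1, bit4=1
Bits that are 0 among those (would change 0->1): none

Answer: none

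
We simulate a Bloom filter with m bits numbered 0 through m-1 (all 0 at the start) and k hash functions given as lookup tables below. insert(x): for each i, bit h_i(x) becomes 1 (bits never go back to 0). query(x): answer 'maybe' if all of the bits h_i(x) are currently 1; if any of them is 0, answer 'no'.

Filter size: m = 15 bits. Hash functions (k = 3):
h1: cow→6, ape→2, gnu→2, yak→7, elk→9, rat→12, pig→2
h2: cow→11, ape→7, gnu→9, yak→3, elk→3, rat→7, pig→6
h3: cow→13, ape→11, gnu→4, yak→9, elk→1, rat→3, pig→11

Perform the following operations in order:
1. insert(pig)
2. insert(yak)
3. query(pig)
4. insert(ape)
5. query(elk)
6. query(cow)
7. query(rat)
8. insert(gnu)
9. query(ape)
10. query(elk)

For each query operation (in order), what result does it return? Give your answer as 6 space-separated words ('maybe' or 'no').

Answer: maybe no no no maybe no

Derivation:
Start: bits=000000000000000
Op 1: insert pig -> sets bits 2 6 11 -> bits=001000100001000
Op 2: insert yak -> sets bits 3 7 9 -> bits=001100110101000
Op 3: query pig -> checks bit2=1, bit6=1, bit11=1 (all 1) -> maybe
Op 4: insert ape -> sets bits 2 7 11 -> bits=001100110101000
Op 5: query elk -> checks bit1=0, bit3=1, bit9=1 (has a 0) -> no
Op 6: query cow -> checks bit6=1, bit11=1, bit13=0 (has a 0) -> no
Op 7: query rat -> checks bit3=1, bit7=1, bit12=0 (has a 0) -> no
Op 8: insert gnu -> sets bits 2 4 9 -> bits=001110110101000
Op 9: query ape -> checks bit2=1, bit7=1, bit11=1 (all 1) -> maybe
Op 10: query elk -> checks bit1=0, bit3=1, bit9=1 (has a 0) -> no
Query results in order: maybe no no no maybe no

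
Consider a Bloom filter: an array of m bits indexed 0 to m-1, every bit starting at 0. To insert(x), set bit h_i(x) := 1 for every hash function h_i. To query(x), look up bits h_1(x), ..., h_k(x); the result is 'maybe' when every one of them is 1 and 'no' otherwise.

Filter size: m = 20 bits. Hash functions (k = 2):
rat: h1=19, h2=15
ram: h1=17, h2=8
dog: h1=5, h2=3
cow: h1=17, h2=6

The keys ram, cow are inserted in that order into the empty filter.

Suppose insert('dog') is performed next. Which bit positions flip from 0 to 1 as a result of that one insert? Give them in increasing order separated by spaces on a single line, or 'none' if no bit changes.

Start: bits=00000000000000000000
After insert 'ram': sets bits 8 17 -> bits=00000000100000000100
After insert 'cow': sets bits 6 17 -> bits=00000010100000000100
insert 'dog' would touch bits 3 5; currently bit3=0, bit5=0
Bits that are 0 among those (would change 0->1): 3 5

Answer: 3 5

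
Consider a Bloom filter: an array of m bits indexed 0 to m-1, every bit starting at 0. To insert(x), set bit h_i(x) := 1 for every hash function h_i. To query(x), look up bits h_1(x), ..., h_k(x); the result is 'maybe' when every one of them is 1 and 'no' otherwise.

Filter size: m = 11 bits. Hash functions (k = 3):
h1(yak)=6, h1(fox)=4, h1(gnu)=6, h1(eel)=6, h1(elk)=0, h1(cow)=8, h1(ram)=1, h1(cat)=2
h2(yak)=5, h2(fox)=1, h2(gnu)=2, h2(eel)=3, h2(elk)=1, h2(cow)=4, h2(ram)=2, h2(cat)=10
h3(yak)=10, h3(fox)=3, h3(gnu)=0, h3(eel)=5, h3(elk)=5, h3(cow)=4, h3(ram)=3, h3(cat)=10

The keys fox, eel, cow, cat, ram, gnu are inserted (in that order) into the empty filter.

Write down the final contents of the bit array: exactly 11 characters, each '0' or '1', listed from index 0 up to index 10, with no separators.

Answer: 11111110101

Derivation:
Start: bits=00000000000
After insert 'fox': sets bits 1 3 4 -> bits=01011000000
After insert 'eel': sets bits 3 5 6 -> bits=01011110000
After insert 'cow': sets bits 4 8 -> bits=01011110100
After insert 'cat': sets bits 2 10 -> bits=01111110101
After insert 'ram': sets bits 1 2 3 -> bits=01111110101
After insert 'gnu': sets bits 0 2 6 -> bits=11111110101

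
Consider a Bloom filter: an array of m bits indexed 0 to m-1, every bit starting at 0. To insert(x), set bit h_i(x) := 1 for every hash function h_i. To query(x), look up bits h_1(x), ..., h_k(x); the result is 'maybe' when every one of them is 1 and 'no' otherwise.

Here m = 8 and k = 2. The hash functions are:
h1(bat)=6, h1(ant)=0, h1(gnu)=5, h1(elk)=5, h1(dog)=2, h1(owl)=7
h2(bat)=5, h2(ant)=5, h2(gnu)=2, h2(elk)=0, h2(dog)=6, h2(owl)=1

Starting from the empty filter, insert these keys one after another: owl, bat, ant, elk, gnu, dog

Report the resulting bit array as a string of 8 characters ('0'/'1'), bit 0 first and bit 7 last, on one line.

Start: bits=00000000
After insert 'owl': sets bits 1 7 -> bits=01000001
After insert 'bat': sets bits 5 6 -> bits=01000111
After insert 'ant': sets bits 0 5 -> bits=11000111
After insert 'elk': sets bits 0 5 -> bits=11000111
After insert 'gnu': sets bits 2 5 -> bits=11100111
After insert 'dog': sets bits 2 6 -> bits=11100111

Answer: 11100111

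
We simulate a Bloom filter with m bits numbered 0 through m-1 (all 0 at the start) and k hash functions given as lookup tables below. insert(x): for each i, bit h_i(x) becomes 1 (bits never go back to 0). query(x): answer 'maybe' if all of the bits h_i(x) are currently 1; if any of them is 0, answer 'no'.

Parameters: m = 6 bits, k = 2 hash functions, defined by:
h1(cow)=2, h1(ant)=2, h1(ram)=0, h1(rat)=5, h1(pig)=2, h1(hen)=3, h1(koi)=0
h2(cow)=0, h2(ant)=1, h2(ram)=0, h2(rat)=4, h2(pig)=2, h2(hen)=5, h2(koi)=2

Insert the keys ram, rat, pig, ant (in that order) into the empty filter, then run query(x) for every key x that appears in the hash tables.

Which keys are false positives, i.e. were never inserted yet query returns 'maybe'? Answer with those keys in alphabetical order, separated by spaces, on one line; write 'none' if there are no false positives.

Start: bits=000000
After insert 'ram': sets bits 0 -> bits=100000
After insert 'rat': sets bits 4 5 -> bits=100011
After insert 'pig': sets bits 2 -> bits=101011
After insert 'ant': sets bits 1 2 -> bits=111011
Not inserted: cow hen koi — query each against bits=111011:
query cow: checks bit0=1, bit2=1 (all 1) -> maybe => FALSE POSITIVE
query hen: checks bit3=0, bit5=1 (has a 0) -> no => not a false positive
query koi: checks bit0=1, bit2=1 (all 1) -> maybe => FALSE POSITIVE
False positives (alphabetical): cow koi

Answer: cow koi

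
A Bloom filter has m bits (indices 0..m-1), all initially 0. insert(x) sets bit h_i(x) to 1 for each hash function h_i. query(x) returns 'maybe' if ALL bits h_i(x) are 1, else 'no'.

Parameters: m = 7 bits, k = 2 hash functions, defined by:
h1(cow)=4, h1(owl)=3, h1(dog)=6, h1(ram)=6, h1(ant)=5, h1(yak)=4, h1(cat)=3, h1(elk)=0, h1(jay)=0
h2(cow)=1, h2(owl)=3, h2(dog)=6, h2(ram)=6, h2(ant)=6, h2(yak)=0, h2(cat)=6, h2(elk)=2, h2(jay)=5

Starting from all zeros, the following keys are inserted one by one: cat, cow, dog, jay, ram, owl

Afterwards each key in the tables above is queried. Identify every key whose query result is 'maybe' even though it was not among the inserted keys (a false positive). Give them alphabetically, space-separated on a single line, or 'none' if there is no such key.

Answer: ant yak

Derivation:
Start: bits=0000000
After insert 'cat': sets bits 3 6 -> bits=0001001
After insert 'cow': sets bits 1 4 -> bits=0101101
After insert 'dog': sets bits 6 -> bits=0101101
After insert 'jay': sets bits 0 5 -> bits=1101111
After insert 'ram': sets bits 6 -> bits=1101111
After insert 'owl': sets bits 3 -> bits=1101111
Not inserted: ant elk yak — query each against bits=1101111:
query ant: checks bit5=1, bit6=1 (all 1) -> maybe => FALSE POSITIVE
query elk: checks bit0=1, bit2=0 (has a 0) -> no => not a false positive
query yak: checks bit0=1, bit4=1 (all 1) -> maybe => FALSE POSITIVE
False positives (alphabetical): ant yak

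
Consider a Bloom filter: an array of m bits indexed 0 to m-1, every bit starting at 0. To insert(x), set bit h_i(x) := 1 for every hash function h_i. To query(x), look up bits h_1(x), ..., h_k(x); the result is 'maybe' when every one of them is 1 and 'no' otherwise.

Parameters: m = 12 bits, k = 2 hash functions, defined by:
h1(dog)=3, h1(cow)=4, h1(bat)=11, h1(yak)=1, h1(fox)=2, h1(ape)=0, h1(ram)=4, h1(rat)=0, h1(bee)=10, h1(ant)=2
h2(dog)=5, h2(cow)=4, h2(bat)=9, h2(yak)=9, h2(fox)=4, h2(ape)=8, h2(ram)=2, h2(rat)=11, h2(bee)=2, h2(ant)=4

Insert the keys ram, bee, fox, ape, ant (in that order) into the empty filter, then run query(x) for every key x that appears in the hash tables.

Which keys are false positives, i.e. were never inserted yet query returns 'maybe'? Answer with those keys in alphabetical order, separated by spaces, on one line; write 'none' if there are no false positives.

Start: bits=000000000000
After insert 'ram': sets bits 2 4 -> bits=001010000000
After insert 'bee': sets bits 2 10 -> bits=001010000010
After insert 'fox': sets bits 2 4 -> bits=001010000010
After insert 'ape': sets bits 0 8 -> bits=101010001010
After insert 'ant': sets bits 2 4 -> bits=101010001010
Not inserted: bat cow dog rat yak — query each against bits=101010001010:
query bat: checks bit9=0, bit11=0 (has a 0) -> no => not a false positive
query cow: checks bit4=1 (all 1) -> maybe => FALSE POSITIVE
query dog: checks bit3=0, bit5=0 (has a 0) -> no => not a false positive
query rat: checks bit0=1, bit11=0 (has a 0) -> no => not a false positive
query yak: checks bit1=0, bit9=0 (has a 0) -> no => not a false positive
False positives (alphabetical): cow

Answer: cow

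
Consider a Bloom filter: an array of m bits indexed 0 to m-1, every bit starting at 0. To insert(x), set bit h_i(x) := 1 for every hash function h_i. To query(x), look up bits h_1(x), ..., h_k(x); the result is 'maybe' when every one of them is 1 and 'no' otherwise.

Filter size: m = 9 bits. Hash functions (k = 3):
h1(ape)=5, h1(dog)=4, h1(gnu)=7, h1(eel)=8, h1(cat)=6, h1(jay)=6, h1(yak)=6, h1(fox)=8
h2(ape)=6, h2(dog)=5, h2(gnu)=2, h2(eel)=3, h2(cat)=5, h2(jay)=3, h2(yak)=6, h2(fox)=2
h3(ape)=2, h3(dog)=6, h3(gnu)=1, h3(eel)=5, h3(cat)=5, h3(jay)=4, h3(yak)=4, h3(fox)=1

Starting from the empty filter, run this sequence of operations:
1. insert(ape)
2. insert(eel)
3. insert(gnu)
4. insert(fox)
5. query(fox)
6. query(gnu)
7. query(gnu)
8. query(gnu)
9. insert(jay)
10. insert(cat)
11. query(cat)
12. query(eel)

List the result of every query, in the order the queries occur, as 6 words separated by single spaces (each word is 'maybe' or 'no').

Answer: maybe maybe maybe maybe maybe maybe

Derivation:
Start: bits=000000000
Op 1: insert ape -> sets bits 2 5 6 -> bits=001001100
Op 2: insert eel -> sets bits 3 5 8 -> bits=001101101
Op 3: insert gnu -> sets bits 1 2 7 -> bits=011101111
Op 4: insert fox -> sets bits 1 2 8 -> bits=011101111
Op 5: query fox -> checks bit1=1, bit2=1, bit8=1 (all 1) -> maybe
Op 6: query gnu -> checks bit1=1, bit2=1, bit7=1 (all 1) -> maybe
Op 7: query gnu -> checks bit1=1, bit2=1, bit7=1 (all 1) -> maybe
Op 8: query gnu -> checks bit1=1, bit2=1, bit7=1 (all 1) -> maybe
Op 9: insert jay -> sets bits 3 4 6 -> bits=011111111
Op 10: insert cat -> sets bits 5 6 -> bits=011111111
Op 11: query cat -> checks bit5=1, bit6=1 (all 1) -> maybe
Op 12: query eel -> checks bit3=1, bit5=1, bit8=1 (all 1) -> maybe
Query results in order: maybe maybe maybe maybe maybe maybe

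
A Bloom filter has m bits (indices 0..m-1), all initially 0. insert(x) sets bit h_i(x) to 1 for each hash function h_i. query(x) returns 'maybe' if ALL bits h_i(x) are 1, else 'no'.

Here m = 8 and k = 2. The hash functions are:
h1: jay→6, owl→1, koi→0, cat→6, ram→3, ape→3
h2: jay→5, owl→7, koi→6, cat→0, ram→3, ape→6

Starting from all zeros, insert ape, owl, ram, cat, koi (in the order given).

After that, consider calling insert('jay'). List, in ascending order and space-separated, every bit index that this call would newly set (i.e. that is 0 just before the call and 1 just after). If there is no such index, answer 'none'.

Start: bits=00000000
After insert 'ape': sets bits 3 6 -> bits=00010010
After insert 'owl': sets bits 1 7 -> bits=01010011
After insert 'ram': sets bits 3 -> bits=01010011
After insert 'cat': sets bits 0 6 -> bits=11010011
After insert 'koi': sets bits 0 6 -> bits=11010011
insert 'jay' would touch bits 5 6; currently bit5=0, bit6=1
Bits that are 0 among those (would change 0->1): 5

Answer: 5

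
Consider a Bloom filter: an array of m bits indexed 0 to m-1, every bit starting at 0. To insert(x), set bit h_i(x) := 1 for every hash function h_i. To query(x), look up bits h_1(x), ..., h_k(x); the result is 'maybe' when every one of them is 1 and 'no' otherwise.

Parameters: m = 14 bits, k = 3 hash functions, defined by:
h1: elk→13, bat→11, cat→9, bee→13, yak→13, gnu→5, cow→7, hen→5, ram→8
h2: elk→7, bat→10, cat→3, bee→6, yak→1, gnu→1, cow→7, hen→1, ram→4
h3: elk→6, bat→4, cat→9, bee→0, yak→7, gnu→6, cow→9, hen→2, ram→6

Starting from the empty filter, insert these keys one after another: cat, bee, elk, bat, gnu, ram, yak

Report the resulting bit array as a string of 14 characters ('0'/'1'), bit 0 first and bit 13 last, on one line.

Start: bits=00000000000000
After insert 'cat': sets bits 3 9 -> bits=00010000010000
After insert 'bee': sets bits 0 6 13 -> bits=10010010010001
After insert 'elk': sets bits 6 7 13 -> bits=10010011010001
After insert 'bat': sets bits 4 10 11 -> bits=10011011011101
After insert 'gnu': sets bits 1 5 6 -> bits=11011111011101
After insert 'ram': sets bits 4 6 8 -> bits=11011111111101
After insert 'yak': sets bits 1 7 13 -> bits=11011111111101

Answer: 11011111111101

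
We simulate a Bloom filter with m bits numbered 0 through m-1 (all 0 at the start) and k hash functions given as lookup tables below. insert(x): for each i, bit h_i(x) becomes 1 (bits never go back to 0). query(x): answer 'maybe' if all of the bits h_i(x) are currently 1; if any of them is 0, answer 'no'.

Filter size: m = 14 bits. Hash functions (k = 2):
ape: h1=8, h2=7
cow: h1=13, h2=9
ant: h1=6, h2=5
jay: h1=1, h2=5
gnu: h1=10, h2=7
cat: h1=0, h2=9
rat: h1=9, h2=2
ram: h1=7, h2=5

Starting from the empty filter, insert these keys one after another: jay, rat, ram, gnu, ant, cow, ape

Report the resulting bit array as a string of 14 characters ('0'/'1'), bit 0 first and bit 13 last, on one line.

Answer: 01100111111001

Derivation:
Start: bits=00000000000000
After insert 'jay': sets bits 1 5 -> bits=01000100000000
After insert 'rat': sets bits 2 9 -> bits=01100100010000
After insert 'ram': sets bits 5 7 -> bits=01100101010000
After insert 'gnu': sets bits 7 10 -> bits=01100101011000
After insert 'ant': sets bits 5 6 -> bits=01100111011000
After insert 'cow': sets bits 9 13 -> bits=01100111011001
After insert 'ape': sets bits 7 8 -> bits=01100111111001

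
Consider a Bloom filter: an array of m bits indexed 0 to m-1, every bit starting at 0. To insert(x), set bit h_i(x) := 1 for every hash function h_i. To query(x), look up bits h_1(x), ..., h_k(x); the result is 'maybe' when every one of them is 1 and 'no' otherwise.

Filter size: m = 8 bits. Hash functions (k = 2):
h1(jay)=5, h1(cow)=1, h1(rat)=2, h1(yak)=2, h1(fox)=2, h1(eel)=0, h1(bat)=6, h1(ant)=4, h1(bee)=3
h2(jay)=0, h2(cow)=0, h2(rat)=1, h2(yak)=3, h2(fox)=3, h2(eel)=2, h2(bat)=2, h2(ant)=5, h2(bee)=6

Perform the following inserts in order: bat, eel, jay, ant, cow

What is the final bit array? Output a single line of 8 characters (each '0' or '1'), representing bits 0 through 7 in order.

Start: bits=00000000
After insert 'bat': sets bits 2 6 -> bits=00100010
After insert 'eel': sets bits 0 2 -> bits=10100010
After insert 'jay': sets bits 0 5 -> bits=10100110
After insert 'ant': sets bits 4 5 -> bits=10101110
After insert 'cow': sets bits 0 1 -> bits=11101110

Answer: 11101110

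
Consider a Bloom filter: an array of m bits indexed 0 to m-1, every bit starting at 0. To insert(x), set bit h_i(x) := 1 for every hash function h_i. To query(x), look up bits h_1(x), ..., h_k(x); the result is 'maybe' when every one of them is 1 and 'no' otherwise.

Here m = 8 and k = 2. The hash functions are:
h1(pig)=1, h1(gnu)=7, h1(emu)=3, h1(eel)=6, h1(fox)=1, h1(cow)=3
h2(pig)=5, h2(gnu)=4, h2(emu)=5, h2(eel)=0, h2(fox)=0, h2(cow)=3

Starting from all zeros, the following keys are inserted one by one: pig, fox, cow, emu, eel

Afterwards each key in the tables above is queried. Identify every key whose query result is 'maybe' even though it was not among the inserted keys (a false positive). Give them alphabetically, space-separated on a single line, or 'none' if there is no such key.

Answer: none

Derivation:
Start: bits=00000000
After insert 'pig': sets bits 1 5 -> bits=01000100
After insert 'fox': sets bits 0 1 -> bits=11000100
After insert 'cow': sets bits 3 -> bits=11010100
After insert 'emu': sets bits 3 5 -> bits=11010100
After insert 'eel': sets bits 0 6 -> bits=11010110
Not inserted: gnu — query each against bits=11010110:
query gnu: checks bit4=0, bit7=0 (has a 0) -> no => not a false positive
False positives (alphabetical): none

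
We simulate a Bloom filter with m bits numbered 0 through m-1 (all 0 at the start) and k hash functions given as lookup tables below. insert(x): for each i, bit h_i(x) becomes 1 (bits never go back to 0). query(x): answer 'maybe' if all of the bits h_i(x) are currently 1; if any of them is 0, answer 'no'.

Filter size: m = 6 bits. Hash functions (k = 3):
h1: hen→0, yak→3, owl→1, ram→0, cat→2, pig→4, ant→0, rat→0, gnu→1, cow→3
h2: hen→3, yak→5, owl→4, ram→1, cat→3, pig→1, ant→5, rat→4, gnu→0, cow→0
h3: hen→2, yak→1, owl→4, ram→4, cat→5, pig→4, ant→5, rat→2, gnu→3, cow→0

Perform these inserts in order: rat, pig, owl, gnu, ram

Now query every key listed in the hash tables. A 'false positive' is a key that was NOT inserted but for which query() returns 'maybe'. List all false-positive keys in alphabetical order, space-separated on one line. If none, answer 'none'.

Answer: cow hen

Derivation:
Start: bits=000000
After insert 'rat': sets bits 0 2 4 -> bits=101010
After insert 'pig': sets bits 1 4 -> bits=111010
After insert 'owl': sets bits 1 4 -> bits=111010
After insert 'gnu': sets bits 0 1 3 -> bits=111110
After insert 'ram': sets bits 0 1 4 -> bits=111110
Not inserted: ant cat cow hen yak — query each against bits=111110:
query ant: checks bit0=1, bit5=0 (has a 0) -> no => not a false positive
query cat: checks bit2=1, bit3=1, bit5=0 (has a 0) -> no => not a false positive
query cow: checks bit0=1, bit3=1 (all 1) -> maybe => FALSE POSITIVE
query hen: checks bit0=1, bit2=1, bit3=1 (all 1) -> maybe => FALSE POSITIVE
query yak: checks bit1=1, bit3=1, bit5=0 (has a 0) -> no => not a false positive
False positives (alphabetical): cow hen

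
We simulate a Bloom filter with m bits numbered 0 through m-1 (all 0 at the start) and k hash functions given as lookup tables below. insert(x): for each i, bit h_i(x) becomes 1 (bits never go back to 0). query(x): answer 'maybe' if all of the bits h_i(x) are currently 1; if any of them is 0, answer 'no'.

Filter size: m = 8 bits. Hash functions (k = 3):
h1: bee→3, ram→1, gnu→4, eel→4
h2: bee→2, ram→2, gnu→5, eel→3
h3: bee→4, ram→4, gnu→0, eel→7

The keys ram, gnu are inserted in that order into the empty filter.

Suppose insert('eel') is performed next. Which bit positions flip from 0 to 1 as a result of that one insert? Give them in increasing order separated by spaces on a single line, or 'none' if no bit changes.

Answer: 3 7

Derivation:
Start: bits=00000000
After insert 'ram': sets bits 1 2 4 -> bits=01101000
After insert 'gnu': sets bits 0 4 5 -> bits=11101100
insert 'eel' would touch bits 3 4 7; currently bit3=0, bit4=1, bit7=0
Bits that are 0 among those (would change 0->1): 3 7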